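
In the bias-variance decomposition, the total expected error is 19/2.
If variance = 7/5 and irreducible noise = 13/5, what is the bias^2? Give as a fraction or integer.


Total error = bias^2 + variance + irreducible noise. So bias^2 = 19/2 - 7/5 - 13/5 = 11/2.

11/2


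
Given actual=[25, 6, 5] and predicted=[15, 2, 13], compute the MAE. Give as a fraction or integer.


MAE = (1/3) * (|25-15|=10 + |6-2|=4 + |5-13|=8). Sum = 22. MAE = 22/3.

22/3


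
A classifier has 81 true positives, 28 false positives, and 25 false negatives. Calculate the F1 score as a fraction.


Precision = 81/109 = 81/109. Recall = 81/106 = 81/106. F1 = 2*P*R/(P+R) = 162/215.

162/215


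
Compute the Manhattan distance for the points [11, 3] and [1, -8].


d = sum of absolute differences: |11-1|=10 + |3--8|=11 = 21.

21


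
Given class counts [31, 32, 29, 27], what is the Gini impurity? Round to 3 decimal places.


Total = 119. Proportions: 31/119, 32/119, 29/119, 27/119. sum(p_i^2) = 0.2510. Gini = 1 - 0.2510 = 0.7490, which rounds to 0.749.

0.749


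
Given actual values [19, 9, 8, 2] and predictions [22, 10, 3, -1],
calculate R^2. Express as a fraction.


Mean(y) = 19/2. SS_res = 44. SS_tot = 149. R^2 = 1 - 44/(149) = 105/149.

105/149


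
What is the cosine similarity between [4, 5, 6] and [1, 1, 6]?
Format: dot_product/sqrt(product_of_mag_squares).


dot = 45. |a|^2 = 77, |b|^2 = 38. cos = 45/sqrt(2926).

45/sqrt(2926)


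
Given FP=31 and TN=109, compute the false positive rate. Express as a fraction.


FPR = FP / (FP + TN) = 31 / 140 = 31/140.

31/140


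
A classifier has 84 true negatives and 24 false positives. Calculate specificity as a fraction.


Specificity = TN / (TN + FP) = 84 / 108 = 7/9.

7/9


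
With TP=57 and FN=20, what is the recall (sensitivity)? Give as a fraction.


Recall = TP / (TP + FN) = 57 / 77 = 57/77.

57/77


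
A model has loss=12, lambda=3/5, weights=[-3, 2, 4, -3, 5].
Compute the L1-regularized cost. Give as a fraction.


L1 norm = sum(|w|) = 17. J = 12 + 3/5 * 17 = 111/5.

111/5


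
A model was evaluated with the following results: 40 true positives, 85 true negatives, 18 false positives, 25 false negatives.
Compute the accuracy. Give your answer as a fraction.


Accuracy = (TP + TN) / (TP + TN + FP + FN) = (40 + 85) / 168 = 125/168.

125/168


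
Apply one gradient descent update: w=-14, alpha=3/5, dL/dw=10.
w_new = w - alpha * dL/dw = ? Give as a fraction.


w_new = -14 - 3/5 * 10 = -14 - 6 = -20.

-20


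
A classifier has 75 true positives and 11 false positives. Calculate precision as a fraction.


Precision = TP / (TP + FP) = 75 / 86 = 75/86.

75/86


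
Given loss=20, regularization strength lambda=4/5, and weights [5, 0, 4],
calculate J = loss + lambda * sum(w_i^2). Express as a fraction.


L2 sq norm = sum(w^2) = 41. J = 20 + 4/5 * 41 = 264/5.

264/5


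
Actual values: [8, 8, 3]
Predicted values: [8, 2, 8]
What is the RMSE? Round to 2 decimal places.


MSE = 20.3333. RMSE = sqrt(20.3333) = 4.51.

4.51


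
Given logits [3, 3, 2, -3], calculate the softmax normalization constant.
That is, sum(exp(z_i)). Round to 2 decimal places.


Denom = e^3=20.0855 + e^3=20.0855 + e^2=7.3891 + e^-3=0.0498. Sum = 47.6099, which rounds to 47.61.

47.61


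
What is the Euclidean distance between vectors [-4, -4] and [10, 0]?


d = sqrt(sum of squared differences). (-4-10)^2=196, (-4-0)^2=16. Sum = 212.

sqrt(212)


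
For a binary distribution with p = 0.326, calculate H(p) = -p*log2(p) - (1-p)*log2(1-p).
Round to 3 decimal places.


H = -0.326*log2(0.326) - 0.674*log2(0.674) = 0.911.

0.911


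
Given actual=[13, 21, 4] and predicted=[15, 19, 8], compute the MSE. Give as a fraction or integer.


MSE = (1/3) * ((13-15)^2=4 + (21-19)^2=4 + (4-8)^2=16). Sum = 24. MSE = 8.

8


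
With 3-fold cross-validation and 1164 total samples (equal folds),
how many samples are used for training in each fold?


Each validation fold has 1164/3 = 388 samples. Training set = 1164 - 388 = 776.

776


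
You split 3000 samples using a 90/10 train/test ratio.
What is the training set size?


Test set = 3000 * 10% = 300. Training set = 3000 - 300 = 2700.

2700


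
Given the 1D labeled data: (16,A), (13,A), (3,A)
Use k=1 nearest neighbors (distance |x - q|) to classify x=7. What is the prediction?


Distances: |16-7|=9, |13-7|=6, |3-7|=4. 1 nearest: (3,A). Counts: {'A': 1}. Majority class: A.

A


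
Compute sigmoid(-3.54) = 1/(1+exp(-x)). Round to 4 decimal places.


sigma(-3.54) = 1/(1+e^(3.54)) = 1/(1+34.466919) = 1/35.466919 = 0.0282.

0.0282


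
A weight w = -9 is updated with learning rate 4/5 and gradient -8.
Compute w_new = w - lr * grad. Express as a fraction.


w_new = -9 - 4/5 * -8 = -9 - -32/5 = -13/5.

-13/5


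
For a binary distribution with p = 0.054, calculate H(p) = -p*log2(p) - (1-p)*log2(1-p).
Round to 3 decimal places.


H = -0.054*log2(0.054) - 0.946*log2(0.946) = 0.303.

0.303


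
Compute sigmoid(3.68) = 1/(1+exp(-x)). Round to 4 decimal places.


sigma(3.68) = 1/(1+e^(-3.68)) = 1/(1+0.025223) = 1/1.025223 = 0.9754.

0.9754


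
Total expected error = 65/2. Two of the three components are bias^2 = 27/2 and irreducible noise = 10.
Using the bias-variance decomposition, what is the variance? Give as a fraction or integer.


Total error = bias^2 + variance + irreducible noise. So variance = 65/2 - 27/2 - 10 = 9.

9


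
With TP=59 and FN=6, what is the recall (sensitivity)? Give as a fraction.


Recall = TP / (TP + FN) = 59 / 65 = 59/65.

59/65


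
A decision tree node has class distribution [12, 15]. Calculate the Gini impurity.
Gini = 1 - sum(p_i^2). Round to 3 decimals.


Total = 27. Proportions: 12/27, 15/27. sum(p_i^2) = 0.5062. Gini = 1 - 0.5062 = 0.4938, which rounds to 0.494.

0.494


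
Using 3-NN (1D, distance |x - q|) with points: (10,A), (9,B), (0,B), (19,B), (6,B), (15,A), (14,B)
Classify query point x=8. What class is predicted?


Distances: |10-8|=2, |9-8|=1, |0-8|=8, |19-8|=11, |6-8|=2, |15-8|=7, |14-8|=6. 3 nearest: (9,B), (10,A), (6,B). Counts: {'B': 2, 'A': 1}. Majority class: B.

B


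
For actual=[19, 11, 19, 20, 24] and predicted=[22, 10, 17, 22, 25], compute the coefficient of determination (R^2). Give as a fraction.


Mean(y) = 93/5. SS_res = 19. SS_tot = 446/5. R^2 = 1 - 19/(446/5) = 351/446.

351/446


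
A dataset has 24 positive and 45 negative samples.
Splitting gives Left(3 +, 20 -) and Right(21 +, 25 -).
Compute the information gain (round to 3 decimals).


H(parent) = 0.9321. H(left) = 0.5586, H(right) = 0.9945. Weighted = (23/69)*0.5586 + (46/69)*0.9945 = 0.8492. IG = 0.9321 - 0.8492 = 0.0829, which rounds to 0.083.

0.083


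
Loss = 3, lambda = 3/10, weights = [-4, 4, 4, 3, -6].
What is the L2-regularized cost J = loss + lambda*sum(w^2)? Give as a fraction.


L2 sq norm = sum(w^2) = 93. J = 3 + 3/10 * 93 = 309/10.

309/10


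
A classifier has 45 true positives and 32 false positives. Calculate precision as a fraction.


Precision = TP / (TP + FP) = 45 / 77 = 45/77.

45/77


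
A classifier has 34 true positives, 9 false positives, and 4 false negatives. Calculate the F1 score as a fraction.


Precision = 34/43 = 34/43. Recall = 34/38 = 17/19. F1 = 2*P*R/(P+R) = 68/81.

68/81


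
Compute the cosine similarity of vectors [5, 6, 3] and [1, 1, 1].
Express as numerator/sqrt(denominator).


dot = 14. |a|^2 = 70, |b|^2 = 3. cos = 14/sqrt(210).

14/sqrt(210)


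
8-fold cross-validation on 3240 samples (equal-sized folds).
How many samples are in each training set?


Each validation fold has 3240/8 = 405 samples. Training set = 3240 - 405 = 2835.

2835


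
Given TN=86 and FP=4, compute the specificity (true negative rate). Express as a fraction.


Specificity = TN / (TN + FP) = 86 / 90 = 43/45.

43/45


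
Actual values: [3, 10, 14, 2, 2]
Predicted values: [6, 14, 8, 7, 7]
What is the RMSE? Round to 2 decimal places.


MSE = 22.2000. RMSE = sqrt(22.2000) = 4.71.

4.71


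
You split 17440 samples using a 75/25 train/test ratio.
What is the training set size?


Test set = 17440 * 25% = 4360. Training set = 17440 - 4360 = 13080.

13080


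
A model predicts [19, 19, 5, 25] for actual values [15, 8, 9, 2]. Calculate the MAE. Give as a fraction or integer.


MAE = (1/4) * (|15-19|=4 + |8-19|=11 + |9-5|=4 + |2-25|=23). Sum = 42. MAE = 21/2.

21/2


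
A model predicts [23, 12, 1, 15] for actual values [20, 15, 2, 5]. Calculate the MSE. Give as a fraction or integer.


MSE = (1/4) * ((20-23)^2=9 + (15-12)^2=9 + (2-1)^2=1 + (5-15)^2=100). Sum = 119. MSE = 119/4.

119/4


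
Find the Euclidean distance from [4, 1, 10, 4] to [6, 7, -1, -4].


d = sqrt(sum of squared differences). (4-6)^2=4, (1-7)^2=36, (10--1)^2=121, (4--4)^2=64. Sum = 225.

15


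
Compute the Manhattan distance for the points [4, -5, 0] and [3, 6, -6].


d = sum of absolute differences: |4-3|=1 + |-5-6|=11 + |0--6|=6 = 18.

18


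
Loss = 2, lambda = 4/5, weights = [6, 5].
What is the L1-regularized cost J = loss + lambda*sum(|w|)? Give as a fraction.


L1 norm = sum(|w|) = 11. J = 2 + 4/5 * 11 = 54/5.

54/5


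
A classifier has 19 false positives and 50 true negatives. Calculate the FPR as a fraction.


FPR = FP / (FP + TN) = 19 / 69 = 19/69.

19/69


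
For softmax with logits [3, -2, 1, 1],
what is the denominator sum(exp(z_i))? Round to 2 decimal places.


Denom = e^3=20.0855 + e^-2=0.1353 + e^1=2.7183 + e^1=2.7183. Sum = 25.6574, which rounds to 25.66.

25.66


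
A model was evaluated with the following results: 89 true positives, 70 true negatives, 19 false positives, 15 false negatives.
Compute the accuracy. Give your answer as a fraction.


Accuracy = (TP + TN) / (TP + TN + FP + FN) = (89 + 70) / 193 = 159/193.

159/193


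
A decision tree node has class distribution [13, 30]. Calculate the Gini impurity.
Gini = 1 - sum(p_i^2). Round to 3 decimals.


Total = 43. Proportions: 13/43, 30/43. sum(p_i^2) = 0.5782. Gini = 1 - 0.5782 = 0.4218, which rounds to 0.422.

0.422


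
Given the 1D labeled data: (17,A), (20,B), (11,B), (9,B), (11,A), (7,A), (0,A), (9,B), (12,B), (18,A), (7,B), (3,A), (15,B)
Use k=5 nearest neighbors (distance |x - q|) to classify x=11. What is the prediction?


Distances: |17-11|=6, |20-11|=9, |11-11|=0, |9-11|=2, |11-11|=0, |7-11|=4, |0-11|=11, |9-11|=2, |12-11|=1, |18-11|=7, |7-11|=4, |3-11|=8, |15-11|=4. 5 nearest: (11,A), (11,B), (12,B), (9,B), (9,B). Counts: {'A': 1, 'B': 4}. Majority class: B.

B


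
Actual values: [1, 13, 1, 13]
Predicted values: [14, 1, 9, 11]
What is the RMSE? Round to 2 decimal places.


MSE = 95.2500. RMSE = sqrt(95.2500) = 9.76.

9.76


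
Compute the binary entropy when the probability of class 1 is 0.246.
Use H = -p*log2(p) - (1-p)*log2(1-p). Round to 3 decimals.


H = -0.246*log2(0.246) - 0.754*log2(0.754) = 0.805.

0.805


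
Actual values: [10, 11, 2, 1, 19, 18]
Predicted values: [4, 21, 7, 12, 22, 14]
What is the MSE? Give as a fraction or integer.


MSE = (1/6) * ((10-4)^2=36 + (11-21)^2=100 + (2-7)^2=25 + (1-12)^2=121 + (19-22)^2=9 + (18-14)^2=16). Sum = 307. MSE = 307/6.

307/6


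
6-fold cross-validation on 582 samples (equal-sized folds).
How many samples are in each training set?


Each validation fold has 582/6 = 97 samples. Training set = 582 - 97 = 485.

485


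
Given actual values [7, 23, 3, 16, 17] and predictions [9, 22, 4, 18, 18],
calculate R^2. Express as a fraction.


Mean(y) = 66/5. SS_res = 11. SS_tot = 1304/5. R^2 = 1 - 11/(1304/5) = 1249/1304.

1249/1304


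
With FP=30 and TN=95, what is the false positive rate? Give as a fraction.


FPR = FP / (FP + TN) = 30 / 125 = 6/25.

6/25


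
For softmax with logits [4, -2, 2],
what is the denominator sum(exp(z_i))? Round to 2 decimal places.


Denom = e^4=54.5982 + e^-2=0.1353 + e^2=7.3891. Sum = 62.1226, which rounds to 62.12.

62.12


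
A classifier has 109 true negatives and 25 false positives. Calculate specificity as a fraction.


Specificity = TN / (TN + FP) = 109 / 134 = 109/134.

109/134


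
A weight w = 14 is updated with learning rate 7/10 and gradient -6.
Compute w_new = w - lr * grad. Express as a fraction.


w_new = 14 - 7/10 * -6 = 14 - -21/5 = 91/5.

91/5


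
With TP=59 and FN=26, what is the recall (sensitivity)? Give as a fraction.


Recall = TP / (TP + FN) = 59 / 85 = 59/85.

59/85


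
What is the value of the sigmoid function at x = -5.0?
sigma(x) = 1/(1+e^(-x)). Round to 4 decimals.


sigma(-5.0) = 1/(1+e^(5.0)) = 1/(1+148.413159) = 1/149.413159 = 0.0067.

0.0067


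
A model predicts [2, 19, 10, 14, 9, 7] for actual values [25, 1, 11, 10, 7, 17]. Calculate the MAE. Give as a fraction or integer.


MAE = (1/6) * (|25-2|=23 + |1-19|=18 + |11-10|=1 + |10-14|=4 + |7-9|=2 + |17-7|=10). Sum = 58. MAE = 29/3.

29/3


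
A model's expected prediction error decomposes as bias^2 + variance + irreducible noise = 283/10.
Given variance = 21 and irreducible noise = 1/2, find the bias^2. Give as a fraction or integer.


Total error = bias^2 + variance + irreducible noise. So bias^2 = 283/10 - 21 - 1/2 = 34/5.

34/5


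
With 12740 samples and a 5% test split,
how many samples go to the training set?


Test set = 12740 * 5% = 637. Training set = 12740 - 637 = 12103.

12103


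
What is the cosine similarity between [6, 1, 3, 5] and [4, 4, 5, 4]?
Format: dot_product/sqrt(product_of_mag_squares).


dot = 63. |a|^2 = 71, |b|^2 = 73. cos = 63/sqrt(5183).

63/sqrt(5183)


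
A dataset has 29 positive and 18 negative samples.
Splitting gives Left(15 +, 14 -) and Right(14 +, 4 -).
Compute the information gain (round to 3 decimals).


H(parent) = 0.9601. H(left) = 0.9991, H(right) = 0.7642. Weighted = (29/47)*0.9991 + (18/47)*0.7642 = 0.9091. IG = 0.9601 - 0.9091 = 0.0510, which rounds to 0.051.

0.051


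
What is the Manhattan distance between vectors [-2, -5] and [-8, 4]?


d = sum of absolute differences: |-2--8|=6 + |-5-4|=9 = 15.

15


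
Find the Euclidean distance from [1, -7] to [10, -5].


d = sqrt(sum of squared differences). (1-10)^2=81, (-7--5)^2=4. Sum = 85.

sqrt(85)


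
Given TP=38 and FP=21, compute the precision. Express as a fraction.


Precision = TP / (TP + FP) = 38 / 59 = 38/59.

38/59


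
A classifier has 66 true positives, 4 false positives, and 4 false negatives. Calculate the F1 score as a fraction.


Precision = 66/70 = 33/35. Recall = 66/70 = 33/35. F1 = 2*P*R/(P+R) = 33/35.

33/35


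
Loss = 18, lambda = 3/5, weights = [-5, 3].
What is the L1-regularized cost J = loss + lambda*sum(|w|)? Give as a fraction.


L1 norm = sum(|w|) = 8. J = 18 + 3/5 * 8 = 114/5.

114/5


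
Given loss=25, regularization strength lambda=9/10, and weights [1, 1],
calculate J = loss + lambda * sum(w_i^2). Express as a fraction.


L2 sq norm = sum(w^2) = 2. J = 25 + 9/10 * 2 = 134/5.

134/5


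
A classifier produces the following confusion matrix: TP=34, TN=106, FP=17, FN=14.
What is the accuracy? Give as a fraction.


Accuracy = (TP + TN) / (TP + TN + FP + FN) = (34 + 106) / 171 = 140/171.

140/171


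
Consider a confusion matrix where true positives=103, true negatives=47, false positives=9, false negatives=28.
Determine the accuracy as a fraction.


Accuracy = (TP + TN) / (TP + TN + FP + FN) = (103 + 47) / 187 = 150/187.

150/187


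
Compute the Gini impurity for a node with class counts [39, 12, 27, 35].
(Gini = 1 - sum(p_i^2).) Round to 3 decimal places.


Total = 113. Proportions: 39/113, 12/113, 27/113, 35/113. sum(p_i^2) = 0.2834. Gini = 1 - 0.2834 = 0.7166, which rounds to 0.717.

0.717


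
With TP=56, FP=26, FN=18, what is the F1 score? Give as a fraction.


Precision = 56/82 = 28/41. Recall = 56/74 = 28/37. F1 = 2*P*R/(P+R) = 28/39.

28/39


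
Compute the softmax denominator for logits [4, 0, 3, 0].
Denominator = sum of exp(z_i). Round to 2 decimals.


Denom = e^4=54.5982 + e^0=1.0000 + e^3=20.0855 + e^0=1.0000. Sum = 76.6837, which rounds to 76.68.

76.68


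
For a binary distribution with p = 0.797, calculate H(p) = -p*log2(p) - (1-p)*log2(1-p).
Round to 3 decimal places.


H = -0.797*log2(0.797) - 0.203*log2(0.203) = 0.728.

0.728


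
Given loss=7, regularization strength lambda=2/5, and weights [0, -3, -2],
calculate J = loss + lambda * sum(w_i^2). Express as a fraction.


L2 sq norm = sum(w^2) = 13. J = 7 + 2/5 * 13 = 61/5.

61/5


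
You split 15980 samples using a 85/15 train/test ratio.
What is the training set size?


Test set = 15980 * 15% = 2397. Training set = 15980 - 2397 = 13583.

13583


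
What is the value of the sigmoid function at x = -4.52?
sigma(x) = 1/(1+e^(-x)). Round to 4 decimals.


sigma(-4.52) = 1/(1+e^(4.52)) = 1/(1+91.835598) = 1/92.835598 = 0.0108.

0.0108


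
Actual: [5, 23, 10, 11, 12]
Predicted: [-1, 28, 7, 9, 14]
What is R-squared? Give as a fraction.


Mean(y) = 61/5. SS_res = 78. SS_tot = 874/5. R^2 = 1 - 78/(874/5) = 242/437.

242/437


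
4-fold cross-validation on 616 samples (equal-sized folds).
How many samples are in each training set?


Each validation fold has 616/4 = 154 samples. Training set = 616 - 154 = 462.

462


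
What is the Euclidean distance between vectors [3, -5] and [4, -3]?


d = sqrt(sum of squared differences). (3-4)^2=1, (-5--3)^2=4. Sum = 5.

sqrt(5)


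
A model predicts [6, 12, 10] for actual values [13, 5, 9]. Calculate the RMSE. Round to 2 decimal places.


MSE = 33.0000. RMSE = sqrt(33.0000) = 5.74.

5.74


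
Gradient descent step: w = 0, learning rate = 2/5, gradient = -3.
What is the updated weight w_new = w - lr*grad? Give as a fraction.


w_new = 0 - 2/5 * -3 = 0 - -6/5 = 6/5.

6/5


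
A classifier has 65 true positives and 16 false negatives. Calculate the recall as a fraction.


Recall = TP / (TP + FN) = 65 / 81 = 65/81.

65/81


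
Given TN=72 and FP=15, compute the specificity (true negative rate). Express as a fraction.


Specificity = TN / (TN + FP) = 72 / 87 = 24/29.

24/29


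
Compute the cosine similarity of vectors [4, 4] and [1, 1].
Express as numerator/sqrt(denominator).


dot = 8. |a|^2 = 32, |b|^2 = 2. cos = 8/sqrt(64).

8/sqrt(64)


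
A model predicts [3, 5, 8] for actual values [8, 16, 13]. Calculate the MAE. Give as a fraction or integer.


MAE = (1/3) * (|8-3|=5 + |16-5|=11 + |13-8|=5). Sum = 21. MAE = 7.

7


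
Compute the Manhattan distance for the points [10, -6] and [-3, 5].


d = sum of absolute differences: |10--3|=13 + |-6-5|=11 = 24.

24


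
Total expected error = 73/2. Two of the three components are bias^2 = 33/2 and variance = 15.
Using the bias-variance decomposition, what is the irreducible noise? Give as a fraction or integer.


Total error = bias^2 + variance + irreducible noise. So irreducible noise = 73/2 - 33/2 - 15 = 5.

5


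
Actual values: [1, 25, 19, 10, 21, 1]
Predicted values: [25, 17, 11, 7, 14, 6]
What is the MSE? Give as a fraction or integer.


MSE = (1/6) * ((1-25)^2=576 + (25-17)^2=64 + (19-11)^2=64 + (10-7)^2=9 + (21-14)^2=49 + (1-6)^2=25). Sum = 787. MSE = 787/6.

787/6


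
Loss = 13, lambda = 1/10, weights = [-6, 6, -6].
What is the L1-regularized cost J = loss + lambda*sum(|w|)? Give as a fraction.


L1 norm = sum(|w|) = 18. J = 13 + 1/10 * 18 = 74/5.

74/5


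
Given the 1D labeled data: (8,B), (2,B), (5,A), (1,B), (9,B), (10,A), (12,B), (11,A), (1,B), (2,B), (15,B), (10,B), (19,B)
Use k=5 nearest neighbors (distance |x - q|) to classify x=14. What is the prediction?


Distances: |8-14|=6, |2-14|=12, |5-14|=9, |1-14|=13, |9-14|=5, |10-14|=4, |12-14|=2, |11-14|=3, |1-14|=13, |2-14|=12, |15-14|=1, |10-14|=4, |19-14|=5. 5 nearest: (15,B), (12,B), (11,A), (10,A), (10,B). Counts: {'B': 3, 'A': 2}. Majority class: B.

B


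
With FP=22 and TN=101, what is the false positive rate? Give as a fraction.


FPR = FP / (FP + TN) = 22 / 123 = 22/123.

22/123


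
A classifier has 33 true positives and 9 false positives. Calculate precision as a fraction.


Precision = TP / (TP + FP) = 33 / 42 = 11/14.

11/14


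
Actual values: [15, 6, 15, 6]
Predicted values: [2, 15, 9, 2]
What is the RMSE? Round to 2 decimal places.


MSE = 75.5000. RMSE = sqrt(75.5000) = 8.69.

8.69


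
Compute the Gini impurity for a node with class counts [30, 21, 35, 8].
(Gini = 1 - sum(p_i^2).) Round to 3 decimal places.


Total = 94. Proportions: 30/94, 21/94, 35/94, 8/94. sum(p_i^2) = 0.2976. Gini = 1 - 0.2976 = 0.7024, which rounds to 0.702.

0.702


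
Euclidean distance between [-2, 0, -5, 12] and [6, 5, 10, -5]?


d = sqrt(sum of squared differences). (-2-6)^2=64, (0-5)^2=25, (-5-10)^2=225, (12--5)^2=289. Sum = 603.

sqrt(603)


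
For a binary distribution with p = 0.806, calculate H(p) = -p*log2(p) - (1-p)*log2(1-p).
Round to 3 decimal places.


H = -0.806*log2(0.806) - 0.194*log2(0.194) = 0.710.

0.710


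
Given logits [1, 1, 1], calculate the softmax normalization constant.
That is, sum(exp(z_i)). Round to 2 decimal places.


Denom = e^1=2.7183 + e^1=2.7183 + e^1=2.7183. Sum = 8.1549, which rounds to 8.15.

8.15


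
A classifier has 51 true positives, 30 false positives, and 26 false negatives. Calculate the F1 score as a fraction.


Precision = 51/81 = 17/27. Recall = 51/77 = 51/77. F1 = 2*P*R/(P+R) = 51/79.

51/79


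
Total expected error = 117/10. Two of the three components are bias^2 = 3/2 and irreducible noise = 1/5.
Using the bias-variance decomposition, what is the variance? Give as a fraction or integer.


Total error = bias^2 + variance + irreducible noise. So variance = 117/10 - 3/2 - 1/5 = 10.

10


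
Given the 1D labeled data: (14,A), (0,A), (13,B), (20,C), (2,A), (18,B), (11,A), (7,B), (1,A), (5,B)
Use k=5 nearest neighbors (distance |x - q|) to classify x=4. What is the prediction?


Distances: |14-4|=10, |0-4|=4, |13-4|=9, |20-4|=16, |2-4|=2, |18-4|=14, |11-4|=7, |7-4|=3, |1-4|=3, |5-4|=1. 5 nearest: (5,B), (2,A), (1,A), (7,B), (0,A). Counts: {'B': 2, 'A': 3}. Majority class: A.

A


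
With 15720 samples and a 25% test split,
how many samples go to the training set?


Test set = 15720 * 25% = 3930. Training set = 15720 - 3930 = 11790.

11790


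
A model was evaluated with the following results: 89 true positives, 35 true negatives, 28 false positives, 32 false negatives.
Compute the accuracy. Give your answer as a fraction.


Accuracy = (TP + TN) / (TP + TN + FP + FN) = (89 + 35) / 184 = 31/46.

31/46


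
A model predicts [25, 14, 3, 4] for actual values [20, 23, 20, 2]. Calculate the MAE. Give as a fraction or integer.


MAE = (1/4) * (|20-25|=5 + |23-14|=9 + |20-3|=17 + |2-4|=2). Sum = 33. MAE = 33/4.

33/4


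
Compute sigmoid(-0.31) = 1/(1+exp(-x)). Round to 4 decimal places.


sigma(-0.31) = 1/(1+e^(0.31)) = 1/(1+1.363425) = 1/2.363425 = 0.4231.

0.4231


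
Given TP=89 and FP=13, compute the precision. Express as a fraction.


Precision = TP / (TP + FP) = 89 / 102 = 89/102.

89/102


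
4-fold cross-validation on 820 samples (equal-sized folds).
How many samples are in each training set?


Each validation fold has 820/4 = 205 samples. Training set = 820 - 205 = 615.

615


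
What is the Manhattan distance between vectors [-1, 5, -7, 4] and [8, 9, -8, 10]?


d = sum of absolute differences: |-1-8|=9 + |5-9|=4 + |-7--8|=1 + |4-10|=6 = 20.

20


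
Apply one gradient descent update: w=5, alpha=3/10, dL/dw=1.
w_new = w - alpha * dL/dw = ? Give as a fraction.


w_new = 5 - 3/10 * 1 = 5 - 3/10 = 47/10.

47/10


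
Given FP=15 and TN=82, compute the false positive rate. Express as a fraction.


FPR = FP / (FP + TN) = 15 / 97 = 15/97.

15/97


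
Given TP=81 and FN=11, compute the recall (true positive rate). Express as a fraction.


Recall = TP / (TP + FN) = 81 / 92 = 81/92.

81/92


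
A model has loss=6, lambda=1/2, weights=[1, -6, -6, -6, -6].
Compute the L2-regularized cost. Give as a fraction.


L2 sq norm = sum(w^2) = 145. J = 6 + 1/2 * 145 = 157/2.

157/2


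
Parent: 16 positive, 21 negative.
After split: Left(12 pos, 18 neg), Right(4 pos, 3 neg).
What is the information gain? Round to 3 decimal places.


H(parent) = 0.9868. H(left) = 0.9710, H(right) = 0.9852. Weighted = (30/37)*0.9710 + (7/37)*0.9852 = 0.9737. IG = 0.9868 - 0.9737 = 0.0131, which rounds to 0.013.

0.013


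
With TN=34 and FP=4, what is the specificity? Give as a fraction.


Specificity = TN / (TN + FP) = 34 / 38 = 17/19.

17/19


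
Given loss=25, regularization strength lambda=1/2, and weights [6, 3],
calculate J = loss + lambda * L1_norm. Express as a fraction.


L1 norm = sum(|w|) = 9. J = 25 + 1/2 * 9 = 59/2.

59/2


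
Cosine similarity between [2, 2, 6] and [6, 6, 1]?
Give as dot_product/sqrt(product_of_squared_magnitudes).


dot = 30. |a|^2 = 44, |b|^2 = 73. cos = 30/sqrt(3212).

30/sqrt(3212)


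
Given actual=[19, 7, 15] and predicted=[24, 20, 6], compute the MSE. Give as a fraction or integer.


MSE = (1/3) * ((19-24)^2=25 + (7-20)^2=169 + (15-6)^2=81). Sum = 275. MSE = 275/3.

275/3


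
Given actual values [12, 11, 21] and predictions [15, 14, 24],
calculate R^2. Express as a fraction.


Mean(y) = 44/3. SS_res = 27. SS_tot = 182/3. R^2 = 1 - 27/(182/3) = 101/182.

101/182


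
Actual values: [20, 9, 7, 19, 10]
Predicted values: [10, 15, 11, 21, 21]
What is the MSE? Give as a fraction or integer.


MSE = (1/5) * ((20-10)^2=100 + (9-15)^2=36 + (7-11)^2=16 + (19-21)^2=4 + (10-21)^2=121). Sum = 277. MSE = 277/5.

277/5


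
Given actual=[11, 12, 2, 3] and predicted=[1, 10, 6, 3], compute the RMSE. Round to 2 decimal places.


MSE = 30.0000. RMSE = sqrt(30.0000) = 5.48.

5.48


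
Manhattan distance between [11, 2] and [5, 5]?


d = sum of absolute differences: |11-5|=6 + |2-5|=3 = 9.

9


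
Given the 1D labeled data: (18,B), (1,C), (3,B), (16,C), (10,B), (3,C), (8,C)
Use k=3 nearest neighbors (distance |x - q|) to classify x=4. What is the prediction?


Distances: |18-4|=14, |1-4|=3, |3-4|=1, |16-4|=12, |10-4|=6, |3-4|=1, |8-4|=4. 3 nearest: (3,B), (3,C), (1,C). Counts: {'B': 1, 'C': 2}. Majority class: C.

C


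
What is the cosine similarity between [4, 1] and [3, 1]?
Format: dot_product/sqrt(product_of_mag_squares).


dot = 13. |a|^2 = 17, |b|^2 = 10. cos = 13/sqrt(170).

13/sqrt(170)


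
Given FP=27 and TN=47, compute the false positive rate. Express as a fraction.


FPR = FP / (FP + TN) = 27 / 74 = 27/74.

27/74


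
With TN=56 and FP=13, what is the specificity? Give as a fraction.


Specificity = TN / (TN + FP) = 56 / 69 = 56/69.

56/69


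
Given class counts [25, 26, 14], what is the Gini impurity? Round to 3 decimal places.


Total = 65. Proportions: 25/65, 26/65, 14/65. sum(p_i^2) = 0.3543. Gini = 1 - 0.3543 = 0.6457, which rounds to 0.646.

0.646


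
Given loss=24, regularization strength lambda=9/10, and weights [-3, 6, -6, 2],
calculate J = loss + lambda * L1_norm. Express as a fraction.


L1 norm = sum(|w|) = 17. J = 24 + 9/10 * 17 = 393/10.

393/10


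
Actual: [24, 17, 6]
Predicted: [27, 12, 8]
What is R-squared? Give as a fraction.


Mean(y) = 47/3. SS_res = 38. SS_tot = 494/3. R^2 = 1 - 38/(494/3) = 10/13.

10/13


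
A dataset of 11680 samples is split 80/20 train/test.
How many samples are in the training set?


Test set = 11680 * 20% = 2336. Training set = 11680 - 2336 = 9344.

9344


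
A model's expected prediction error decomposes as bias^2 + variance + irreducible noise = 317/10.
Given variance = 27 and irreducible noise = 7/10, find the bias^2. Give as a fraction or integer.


Total error = bias^2 + variance + irreducible noise. So bias^2 = 317/10 - 27 - 7/10 = 4.

4


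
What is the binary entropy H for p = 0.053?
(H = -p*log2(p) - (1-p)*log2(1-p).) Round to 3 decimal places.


H = -0.053*log2(0.053) - 0.947*log2(0.947) = 0.299.

0.299


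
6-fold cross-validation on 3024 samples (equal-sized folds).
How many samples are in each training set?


Each validation fold has 3024/6 = 504 samples. Training set = 3024 - 504 = 2520.

2520


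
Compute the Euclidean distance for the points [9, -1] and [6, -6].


d = sqrt(sum of squared differences). (9-6)^2=9, (-1--6)^2=25. Sum = 34.

sqrt(34)


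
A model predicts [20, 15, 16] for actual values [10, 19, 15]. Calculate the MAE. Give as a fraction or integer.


MAE = (1/3) * (|10-20|=10 + |19-15|=4 + |15-16|=1). Sum = 15. MAE = 5.

5


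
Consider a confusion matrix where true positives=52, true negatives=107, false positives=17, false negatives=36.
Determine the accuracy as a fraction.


Accuracy = (TP + TN) / (TP + TN + FP + FN) = (52 + 107) / 212 = 3/4.

3/4


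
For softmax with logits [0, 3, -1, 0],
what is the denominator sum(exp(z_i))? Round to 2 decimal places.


Denom = e^0=1.0000 + e^3=20.0855 + e^-1=0.3679 + e^0=1.0000. Sum = 22.4534, which rounds to 22.45.

22.45


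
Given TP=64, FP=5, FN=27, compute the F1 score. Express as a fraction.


Precision = 64/69 = 64/69. Recall = 64/91 = 64/91. F1 = 2*P*R/(P+R) = 4/5.

4/5


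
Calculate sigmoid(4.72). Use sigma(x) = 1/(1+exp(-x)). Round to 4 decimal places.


sigma(4.72) = 1/(1+e^(-4.72)) = 1/(1+0.008915) = 1/1.008915 = 0.9912.

0.9912


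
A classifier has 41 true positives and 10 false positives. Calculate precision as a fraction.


Precision = TP / (TP + FP) = 41 / 51 = 41/51.

41/51


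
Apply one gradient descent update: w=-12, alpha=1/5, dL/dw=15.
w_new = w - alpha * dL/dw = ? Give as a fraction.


w_new = -12 - 1/5 * 15 = -12 - 3 = -15.

-15


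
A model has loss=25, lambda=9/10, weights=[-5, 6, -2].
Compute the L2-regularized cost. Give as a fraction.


L2 sq norm = sum(w^2) = 65. J = 25 + 9/10 * 65 = 167/2.

167/2


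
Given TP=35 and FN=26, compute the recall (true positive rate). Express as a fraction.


Recall = TP / (TP + FN) = 35 / 61 = 35/61.

35/61


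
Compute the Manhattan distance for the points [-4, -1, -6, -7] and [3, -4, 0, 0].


d = sum of absolute differences: |-4-3|=7 + |-1--4|=3 + |-6-0|=6 + |-7-0|=7 = 23.

23


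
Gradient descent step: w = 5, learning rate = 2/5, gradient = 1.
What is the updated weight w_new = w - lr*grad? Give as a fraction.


w_new = 5 - 2/5 * 1 = 5 - 2/5 = 23/5.

23/5


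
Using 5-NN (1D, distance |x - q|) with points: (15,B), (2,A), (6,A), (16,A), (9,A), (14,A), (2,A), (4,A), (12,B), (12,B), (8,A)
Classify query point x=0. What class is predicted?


Distances: |15-0|=15, |2-0|=2, |6-0|=6, |16-0|=16, |9-0|=9, |14-0|=14, |2-0|=2, |4-0|=4, |12-0|=12, |12-0|=12, |8-0|=8. 5 nearest: (2,A), (2,A), (4,A), (6,A), (8,A). Counts: {'A': 5}. Majority class: A.

A


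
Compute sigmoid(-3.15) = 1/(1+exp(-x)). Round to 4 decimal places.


sigma(-3.15) = 1/(1+e^(3.15)) = 1/(1+23.336065) = 1/24.336065 = 0.0411.

0.0411


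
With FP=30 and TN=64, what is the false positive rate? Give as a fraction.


FPR = FP / (FP + TN) = 30 / 94 = 15/47.

15/47


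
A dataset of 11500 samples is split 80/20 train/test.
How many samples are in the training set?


Test set = 11500 * 20% = 2300. Training set = 11500 - 2300 = 9200.

9200


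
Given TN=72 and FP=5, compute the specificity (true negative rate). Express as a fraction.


Specificity = TN / (TN + FP) = 72 / 77 = 72/77.

72/77


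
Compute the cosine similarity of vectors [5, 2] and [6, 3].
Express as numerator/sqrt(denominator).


dot = 36. |a|^2 = 29, |b|^2 = 45. cos = 36/sqrt(1305).

36/sqrt(1305)


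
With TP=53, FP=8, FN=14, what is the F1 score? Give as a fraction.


Precision = 53/61 = 53/61. Recall = 53/67 = 53/67. F1 = 2*P*R/(P+R) = 53/64.

53/64


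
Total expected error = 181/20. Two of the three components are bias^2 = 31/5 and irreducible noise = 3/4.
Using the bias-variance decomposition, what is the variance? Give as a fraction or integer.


Total error = bias^2 + variance + irreducible noise. So variance = 181/20 - 31/5 - 3/4 = 21/10.

21/10


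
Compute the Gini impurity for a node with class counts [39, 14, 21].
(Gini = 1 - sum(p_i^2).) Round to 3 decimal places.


Total = 74. Proportions: 39/74, 14/74, 21/74. sum(p_i^2) = 0.3941. Gini = 1 - 0.3941 = 0.6059, which rounds to 0.606.

0.606


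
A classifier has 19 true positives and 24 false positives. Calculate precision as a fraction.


Precision = TP / (TP + FP) = 19 / 43 = 19/43.

19/43


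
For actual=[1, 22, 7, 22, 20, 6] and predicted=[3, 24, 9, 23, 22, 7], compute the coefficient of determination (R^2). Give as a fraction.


Mean(y) = 13. SS_res = 18. SS_tot = 440. R^2 = 1 - 18/(440) = 211/220.

211/220


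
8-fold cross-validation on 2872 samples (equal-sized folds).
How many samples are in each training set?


Each validation fold has 2872/8 = 359 samples. Training set = 2872 - 359 = 2513.

2513


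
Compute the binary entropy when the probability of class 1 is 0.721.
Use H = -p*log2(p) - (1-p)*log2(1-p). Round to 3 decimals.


H = -0.721*log2(0.721) - 0.279*log2(0.279) = 0.854.

0.854


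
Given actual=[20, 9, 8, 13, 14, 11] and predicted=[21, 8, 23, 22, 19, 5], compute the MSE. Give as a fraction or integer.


MSE = (1/6) * ((20-21)^2=1 + (9-8)^2=1 + (8-23)^2=225 + (13-22)^2=81 + (14-19)^2=25 + (11-5)^2=36). Sum = 369. MSE = 123/2.

123/2


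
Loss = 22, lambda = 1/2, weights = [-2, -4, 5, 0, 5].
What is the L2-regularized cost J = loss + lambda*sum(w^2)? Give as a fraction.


L2 sq norm = sum(w^2) = 70. J = 22 + 1/2 * 70 = 57.

57


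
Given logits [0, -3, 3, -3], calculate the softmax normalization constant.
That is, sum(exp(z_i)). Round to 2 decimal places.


Denom = e^0=1.0000 + e^-3=0.0498 + e^3=20.0855 + e^-3=0.0498. Sum = 21.1851, which rounds to 21.19.

21.19


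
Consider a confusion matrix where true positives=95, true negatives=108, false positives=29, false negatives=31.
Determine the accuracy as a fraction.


Accuracy = (TP + TN) / (TP + TN + FP + FN) = (95 + 108) / 263 = 203/263.

203/263


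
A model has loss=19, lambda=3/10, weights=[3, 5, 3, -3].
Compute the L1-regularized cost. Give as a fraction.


L1 norm = sum(|w|) = 14. J = 19 + 3/10 * 14 = 116/5.

116/5


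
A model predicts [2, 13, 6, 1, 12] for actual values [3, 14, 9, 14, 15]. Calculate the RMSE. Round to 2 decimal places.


MSE = 37.8000. RMSE = sqrt(37.8000) = 6.15.

6.15


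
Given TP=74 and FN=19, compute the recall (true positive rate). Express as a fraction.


Recall = TP / (TP + FN) = 74 / 93 = 74/93.

74/93


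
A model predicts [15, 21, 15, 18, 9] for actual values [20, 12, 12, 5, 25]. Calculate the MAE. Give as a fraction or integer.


MAE = (1/5) * (|20-15|=5 + |12-21|=9 + |12-15|=3 + |5-18|=13 + |25-9|=16). Sum = 46. MAE = 46/5.

46/5


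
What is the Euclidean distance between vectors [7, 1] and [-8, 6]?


d = sqrt(sum of squared differences). (7--8)^2=225, (1-6)^2=25. Sum = 250.

sqrt(250)


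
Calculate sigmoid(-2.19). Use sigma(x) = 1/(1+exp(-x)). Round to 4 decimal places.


sigma(-2.19) = 1/(1+e^(2.19)) = 1/(1+8.935213) = 1/9.935213 = 0.1007.

0.1007


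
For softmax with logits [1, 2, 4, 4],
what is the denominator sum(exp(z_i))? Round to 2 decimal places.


Denom = e^1=2.7183 + e^2=7.3891 + e^4=54.5982 + e^4=54.5982. Sum = 119.3038, which rounds to 119.30.

119.30


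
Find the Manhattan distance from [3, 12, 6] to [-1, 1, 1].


d = sum of absolute differences: |3--1|=4 + |12-1|=11 + |6-1|=5 = 20.

20


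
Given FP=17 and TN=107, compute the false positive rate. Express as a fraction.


FPR = FP / (FP + TN) = 17 / 124 = 17/124.

17/124


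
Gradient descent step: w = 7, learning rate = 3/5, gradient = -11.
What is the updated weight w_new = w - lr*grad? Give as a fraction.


w_new = 7 - 3/5 * -11 = 7 - -33/5 = 68/5.

68/5


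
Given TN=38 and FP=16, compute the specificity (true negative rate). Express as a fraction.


Specificity = TN / (TN + FP) = 38 / 54 = 19/27.

19/27


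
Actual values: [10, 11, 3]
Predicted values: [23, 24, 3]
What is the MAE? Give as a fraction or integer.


MAE = (1/3) * (|10-23|=13 + |11-24|=13 + |3-3|=0). Sum = 26. MAE = 26/3.

26/3


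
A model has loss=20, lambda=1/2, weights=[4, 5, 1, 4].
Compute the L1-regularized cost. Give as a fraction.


L1 norm = sum(|w|) = 14. J = 20 + 1/2 * 14 = 27.

27


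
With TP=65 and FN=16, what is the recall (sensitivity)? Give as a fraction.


Recall = TP / (TP + FN) = 65 / 81 = 65/81.

65/81


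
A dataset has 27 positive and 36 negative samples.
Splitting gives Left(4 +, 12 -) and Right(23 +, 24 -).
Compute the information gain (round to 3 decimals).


H(parent) = 0.9852. H(left) = 0.8113, H(right) = 0.9997. Weighted = (16/63)*0.8113 + (47/63)*0.9997 = 0.9519. IG = 0.9852 - 0.9519 = 0.0333, which rounds to 0.033.

0.033


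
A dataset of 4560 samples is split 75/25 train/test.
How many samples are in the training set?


Test set = 4560 * 25% = 1140. Training set = 4560 - 1140 = 3420.

3420


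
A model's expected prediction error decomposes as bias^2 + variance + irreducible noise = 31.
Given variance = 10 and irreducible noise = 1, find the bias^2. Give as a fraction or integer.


Total error = bias^2 + variance + irreducible noise. So bias^2 = 31 - 10 - 1 = 20.

20


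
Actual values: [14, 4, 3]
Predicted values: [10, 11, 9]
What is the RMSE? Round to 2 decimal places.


MSE = 33.6667. RMSE = sqrt(33.6667) = 5.80.

5.80


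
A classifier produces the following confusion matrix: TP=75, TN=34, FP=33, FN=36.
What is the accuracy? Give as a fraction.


Accuracy = (TP + TN) / (TP + TN + FP + FN) = (75 + 34) / 178 = 109/178.

109/178


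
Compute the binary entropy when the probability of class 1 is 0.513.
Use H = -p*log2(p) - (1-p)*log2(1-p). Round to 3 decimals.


H = -0.513*log2(0.513) - 0.487*log2(0.487) = 1.000.

1.000


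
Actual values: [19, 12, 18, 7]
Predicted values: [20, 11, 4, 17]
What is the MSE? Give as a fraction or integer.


MSE = (1/4) * ((19-20)^2=1 + (12-11)^2=1 + (18-4)^2=196 + (7-17)^2=100). Sum = 298. MSE = 149/2.

149/2


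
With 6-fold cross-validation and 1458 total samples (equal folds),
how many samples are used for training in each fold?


Each validation fold has 1458/6 = 243 samples. Training set = 1458 - 243 = 1215.

1215


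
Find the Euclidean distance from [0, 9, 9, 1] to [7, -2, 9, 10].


d = sqrt(sum of squared differences). (0-7)^2=49, (9--2)^2=121, (9-9)^2=0, (1-10)^2=81. Sum = 251.

sqrt(251)


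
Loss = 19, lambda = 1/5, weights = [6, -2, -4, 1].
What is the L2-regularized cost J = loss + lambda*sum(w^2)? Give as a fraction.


L2 sq norm = sum(w^2) = 57. J = 19 + 1/5 * 57 = 152/5.

152/5


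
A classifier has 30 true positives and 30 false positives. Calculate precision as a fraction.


Precision = TP / (TP + FP) = 30 / 60 = 1/2.

1/2


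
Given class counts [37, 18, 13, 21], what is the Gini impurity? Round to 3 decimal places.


Total = 89. Proportions: 37/89, 18/89, 13/89, 21/89. sum(p_i^2) = 0.2907. Gini = 1 - 0.2907 = 0.7093, which rounds to 0.709.

0.709


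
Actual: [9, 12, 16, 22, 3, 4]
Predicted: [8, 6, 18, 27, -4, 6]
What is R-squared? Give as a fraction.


Mean(y) = 11. SS_res = 119. SS_tot = 264. R^2 = 1 - 119/(264) = 145/264.

145/264


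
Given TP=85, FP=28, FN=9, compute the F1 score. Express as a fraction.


Precision = 85/113 = 85/113. Recall = 85/94 = 85/94. F1 = 2*P*R/(P+R) = 170/207.

170/207
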